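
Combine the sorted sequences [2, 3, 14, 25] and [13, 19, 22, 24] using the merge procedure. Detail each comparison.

Merging process:

Compare 2 vs 13: take 2 from left. Merged: [2]
Compare 3 vs 13: take 3 from left. Merged: [2, 3]
Compare 14 vs 13: take 13 from right. Merged: [2, 3, 13]
Compare 14 vs 19: take 14 from left. Merged: [2, 3, 13, 14]
Compare 25 vs 19: take 19 from right. Merged: [2, 3, 13, 14, 19]
Compare 25 vs 22: take 22 from right. Merged: [2, 3, 13, 14, 19, 22]
Compare 25 vs 24: take 24 from right. Merged: [2, 3, 13, 14, 19, 22, 24]
Append remaining from left: [25]. Merged: [2, 3, 13, 14, 19, 22, 24, 25]

Final merged array: [2, 3, 13, 14, 19, 22, 24, 25]
Total comparisons: 7

The merged array is [2, 3, 13, 14, 19, 22, 24, 25], requiring 7 comparisons. The merge step runs in O(n) time where n is the total number of elements.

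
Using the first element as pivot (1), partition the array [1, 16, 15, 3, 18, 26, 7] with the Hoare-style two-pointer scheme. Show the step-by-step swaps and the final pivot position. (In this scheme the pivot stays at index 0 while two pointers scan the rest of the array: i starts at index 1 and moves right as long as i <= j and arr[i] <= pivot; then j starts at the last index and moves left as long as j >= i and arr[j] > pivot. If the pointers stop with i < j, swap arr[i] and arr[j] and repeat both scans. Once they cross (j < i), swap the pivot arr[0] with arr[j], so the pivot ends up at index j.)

Hoare-style two-pointer partition with pivot = 1:

Initial array: [1, 16, 15, 3, 18, 26, 7]

Pointers start at i = 1, j = 6.
i ends at 1, j ends at 0: the pointers have crossed (j < i), so scanning stops.

j = 0, so swapping arr[0] with arr[j] leaves the pivot at position 0: [1, 16, 15, 3, 18, 26, 7]
Pivot position: 0

After partitioning with pivot 1, the array becomes [1, 16, 15, 3, 18, 26, 7]. The pivot is placed at index 0. All elements to the left of the pivot are <= 1, and all elements to the right are > 1.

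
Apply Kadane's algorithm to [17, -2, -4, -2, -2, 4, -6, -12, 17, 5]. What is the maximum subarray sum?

Using Kadane's algorithm on [17, -2, -4, -2, -2, 4, -6, -12, 17, 5]:

Scanning through the array:
Position 1 (value -2): max_ending_here = 15, max_so_far = 17
Position 2 (value -4): max_ending_here = 11, max_so_far = 17
Position 3 (value -2): max_ending_here = 9, max_so_far = 17
Position 4 (value -2): max_ending_here = 7, max_so_far = 17
Position 5 (value 4): max_ending_here = 11, max_so_far = 17
Position 6 (value -6): max_ending_here = 5, max_so_far = 17
Position 7 (value -12): max_ending_here = -7, max_so_far = 17
Position 8 (value 17): max_ending_here = 17, max_so_far = 17
Position 9 (value 5): max_ending_here = 22, max_so_far = 22

Maximum subarray: [17, 5]
Maximum sum: 22

The maximum subarray is [17, 5] with sum 22. This subarray runs from index 8 to index 9.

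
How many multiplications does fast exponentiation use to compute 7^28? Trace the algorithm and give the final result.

Computing 7^28 by squaring (build up from 7^1; each line after the first costs one multiplication):

7^1 = 7
7^2 = (7^1)^2 = 7^2 = 49
7^3 = 7 * 7^2 = 7 * 49 = 343
7^6 = (7^3)^2 = 343^2 = 117649
7^7 = 7 * 7^6 = 7 * 117649 = 823543
7^14 = (7^7)^2 = 823543^2 = 678223072849
7^28 = (7^14)^2 = 678223072849^2 = 459986536544739960976801

Result: 459986536544739960976801
Multiplications needed: 6 (6 lines after 7^1)

7^28 = 459986536544739960976801. Using exponentiation by squaring, this requires 6 multiplications. The key idea: if the exponent is even, square the half-power; if odd, multiply by the base once.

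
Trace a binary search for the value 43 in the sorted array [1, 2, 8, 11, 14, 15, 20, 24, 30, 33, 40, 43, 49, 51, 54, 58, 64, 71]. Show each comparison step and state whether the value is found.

Binary search for 43 in [1, 2, 8, 11, 14, 15, 20, 24, 30, 33, 40, 43, 49, 51, 54, 58, 64, 71]:

lo=0, hi=17, mid=8, arr[mid]=30 -> 30 < 43, search right half
lo=9, hi=17, mid=13, arr[mid]=51 -> 51 > 43, search left half
lo=9, hi=12, mid=10, arr[mid]=40 -> 40 < 43, search right half
lo=11, hi=12, mid=11, arr[mid]=43 -> Found target at index 11!

Binary search finds 43 at index 11 after 4 comparisons. The search repeatedly halves the search space by comparing with the middle element.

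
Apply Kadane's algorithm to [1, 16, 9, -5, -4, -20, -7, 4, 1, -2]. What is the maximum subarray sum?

Using Kadane's algorithm on [1, 16, 9, -5, -4, -20, -7, 4, 1, -2]:

Scanning through the array:
Position 1 (value 16): max_ending_here = 17, max_so_far = 17
Position 2 (value 9): max_ending_here = 26, max_so_far = 26
Position 3 (value -5): max_ending_here = 21, max_so_far = 26
Position 4 (value -4): max_ending_here = 17, max_so_far = 26
Position 5 (value -20): max_ending_here = -3, max_so_far = 26
Position 6 (value -7): max_ending_here = -7, max_so_far = 26
Position 7 (value 4): max_ending_here = 4, max_so_far = 26
Position 8 (value 1): max_ending_here = 5, max_so_far = 26
Position 9 (value -2): max_ending_here = 3, max_so_far = 26

Maximum subarray: [1, 16, 9]
Maximum sum: 26

The maximum subarray is [1, 16, 9] with sum 26. This subarray runs from index 0 to index 2.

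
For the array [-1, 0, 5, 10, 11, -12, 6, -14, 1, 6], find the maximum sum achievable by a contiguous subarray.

Using Kadane's algorithm on [-1, 0, 5, 10, 11, -12, 6, -14, 1, 6]:

Scanning through the array:
Position 1 (value 0): max_ending_here = 0, max_so_far = 0
Position 2 (value 5): max_ending_here = 5, max_so_far = 5
Position 3 (value 10): max_ending_here = 15, max_so_far = 15
Position 4 (value 11): max_ending_here = 26, max_so_far = 26
Position 5 (value -12): max_ending_here = 14, max_so_far = 26
Position 6 (value 6): max_ending_here = 20, max_so_far = 26
Position 7 (value -14): max_ending_here = 6, max_so_far = 26
Position 8 (value 1): max_ending_here = 7, max_so_far = 26
Position 9 (value 6): max_ending_here = 13, max_so_far = 26

Maximum subarray: [0, 5, 10, 11]
Maximum sum: 26

The maximum subarray is [0, 5, 10, 11] with sum 26. This subarray runs from index 1 to index 4.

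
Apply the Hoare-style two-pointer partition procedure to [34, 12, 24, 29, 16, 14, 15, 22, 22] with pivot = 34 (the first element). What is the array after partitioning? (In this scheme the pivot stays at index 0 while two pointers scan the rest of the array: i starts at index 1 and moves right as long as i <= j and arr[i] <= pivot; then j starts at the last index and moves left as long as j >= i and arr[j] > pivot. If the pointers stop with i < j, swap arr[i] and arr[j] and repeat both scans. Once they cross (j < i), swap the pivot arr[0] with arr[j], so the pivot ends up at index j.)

Hoare-style two-pointer partition with pivot = 34:

Initial array: [34, 12, 24, 29, 16, 14, 15, 22, 22]

Pointers start at i = 1, j = 8.
i ends at 9, j ends at 8: the pointers have crossed (j < i), so scanning stops.

Swap pivot arr[0] with arr[8] to place pivot at position 8: [22, 12, 24, 29, 16, 14, 15, 22, 34]
Pivot position: 8

After partitioning with pivot 34, the array becomes [22, 12, 24, 29, 16, 14, 15, 22, 34]. The pivot is placed at index 8. All elements to the left of the pivot are <= 34, and all elements to the right are > 34.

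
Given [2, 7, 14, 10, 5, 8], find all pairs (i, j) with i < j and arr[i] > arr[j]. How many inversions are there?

Finding inversions in [2, 7, 14, 10, 5, 8]:

(1, 4): arr[1]=7 > arr[4]=5
(2, 3): arr[2]=14 > arr[3]=10
(2, 4): arr[2]=14 > arr[4]=5
(2, 5): arr[2]=14 > arr[5]=8
(3, 4): arr[3]=10 > arr[4]=5
(3, 5): arr[3]=10 > arr[5]=8

Total inversions: 6

The array has 6 inversion(s): (1,4), (2,3), (2,4), (2,5), (3,4), (3,5). Each pair (i,j) satisfies i < j and arr[i] > arr[j].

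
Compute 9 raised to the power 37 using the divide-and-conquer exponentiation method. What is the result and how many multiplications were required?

Computing 9^37 by squaring (build up from 9^1; each line after the first costs one multiplication):

9^1 = 9
9^2 = (9^1)^2 = 9^2 = 81
9^4 = (9^2)^2 = 81^2 = 6561
9^8 = (9^4)^2 = 6561^2 = 43046721
9^9 = 9 * 9^8 = 9 * 43046721 = 387420489
9^18 = (9^9)^2 = 387420489^2 = 150094635296999121
9^36 = (9^18)^2 = 150094635296999121^2 = 22528399544939174411840147874772641
9^37 = 9 * 9^36 = 9 * 22528399544939174411840147874772641 = 202755595904452569706561330872953769

Result: 202755595904452569706561330872953769
Multiplications needed: 7 (7 lines after 9^1)

9^37 = 202755595904452569706561330872953769. Using exponentiation by squaring, this requires 7 multiplications. The key idea: if the exponent is even, square the half-power; if odd, multiply by the base once.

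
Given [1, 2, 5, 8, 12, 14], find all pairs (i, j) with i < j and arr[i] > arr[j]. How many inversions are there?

Finding inversions in [1, 2, 5, 8, 12, 14]:


Total inversions: 0

The array has 0 inversions. It is already sorted.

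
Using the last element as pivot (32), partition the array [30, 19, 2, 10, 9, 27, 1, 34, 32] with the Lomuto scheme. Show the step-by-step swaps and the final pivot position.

Lomuto partition with pivot = 32:

Initial array: [30, 19, 2, 10, 9, 27, 1, 34, 32]

arr[0]=30 <= 32: swap with position 0, array becomes [30, 19, 2, 10, 9, 27, 1, 34, 32]
arr[1]=19 <= 32: swap with position 1, array becomes [30, 19, 2, 10, 9, 27, 1, 34, 32]
arr[2]=2 <= 32: swap with position 2, array becomes [30, 19, 2, 10, 9, 27, 1, 34, 32]
arr[3]=10 <= 32: swap with position 3, array becomes [30, 19, 2, 10, 9, 27, 1, 34, 32]
arr[4]=9 <= 32: swap with position 4, array becomes [30, 19, 2, 10, 9, 27, 1, 34, 32]
arr[5]=27 <= 32: swap with position 5, array becomes [30, 19, 2, 10, 9, 27, 1, 34, 32]
arr[6]=1 <= 32: swap with position 6, array becomes [30, 19, 2, 10, 9, 27, 1, 34, 32]
arr[7]=34 > 32: no swap

Place pivot at position 7: [30, 19, 2, 10, 9, 27, 1, 32, 34]
Pivot position: 7

After partitioning with pivot 32, the array becomes [30, 19, 2, 10, 9, 27, 1, 32, 34]. The pivot is placed at index 7. All elements to the left of the pivot are <= 32, and all elements to the right are > 32.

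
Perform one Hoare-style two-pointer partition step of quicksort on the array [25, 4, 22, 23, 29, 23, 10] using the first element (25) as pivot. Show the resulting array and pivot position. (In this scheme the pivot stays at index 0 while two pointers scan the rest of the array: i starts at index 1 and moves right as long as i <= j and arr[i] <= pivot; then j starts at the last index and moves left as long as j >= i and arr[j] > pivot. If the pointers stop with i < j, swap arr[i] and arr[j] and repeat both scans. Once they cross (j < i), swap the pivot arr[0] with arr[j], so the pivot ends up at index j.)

Hoare-style two-pointer partition with pivot = 25:

Initial array: [25, 4, 22, 23, 29, 23, 10]

Pointers start at i = 1, j = 6.
i stops at index 4 (arr[4]=29 > 25), j stops at index 6 (arr[6]=10 <= 25): swap arr[4] and arr[6], array becomes [25, 4, 22, 23, 10, 23, 29]
i ends at 6, j ends at 5: the pointers have crossed (j < i), so scanning stops.

Swap pivot arr[0] with arr[5] to place pivot at position 5: [23, 4, 22, 23, 10, 25, 29]
Pivot position: 5

After partitioning with pivot 25, the array becomes [23, 4, 22, 23, 10, 25, 29]. The pivot is placed at index 5. All elements to the left of the pivot are <= 25, and all elements to the right are > 25.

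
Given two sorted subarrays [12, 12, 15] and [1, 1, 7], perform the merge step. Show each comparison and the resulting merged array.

Merging process:

Compare 12 vs 1: take 1 from right. Merged: [1]
Compare 12 vs 1: take 1 from right. Merged: [1, 1]
Compare 12 vs 7: take 7 from right. Merged: [1, 1, 7]
Append remaining from left: [12, 12, 15]. Merged: [1, 1, 7, 12, 12, 15]

Final merged array: [1, 1, 7, 12, 12, 15]
Total comparisons: 3

The merged array is [1, 1, 7, 12, 12, 15], requiring 3 comparisons. The merge step runs in O(n) time where n is the total number of elements.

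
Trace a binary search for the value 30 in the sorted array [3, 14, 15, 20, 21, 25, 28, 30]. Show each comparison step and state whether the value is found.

Binary search for 30 in [3, 14, 15, 20, 21, 25, 28, 30]:

lo=0, hi=7, mid=3, arr[mid]=20 -> 20 < 30, search right half
lo=4, hi=7, mid=5, arr[mid]=25 -> 25 < 30, search right half
lo=6, hi=7, mid=6, arr[mid]=28 -> 28 < 30, search right half
lo=7, hi=7, mid=7, arr[mid]=30 -> Found target at index 7!

Binary search finds 30 at index 7 after 4 comparisons. The search repeatedly halves the search space by comparing with the middle element.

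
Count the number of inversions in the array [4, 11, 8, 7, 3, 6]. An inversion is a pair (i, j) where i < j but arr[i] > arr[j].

Finding inversions in [4, 11, 8, 7, 3, 6]:

(0, 4): arr[0]=4 > arr[4]=3
(1, 2): arr[1]=11 > arr[2]=8
(1, 3): arr[1]=11 > arr[3]=7
(1, 4): arr[1]=11 > arr[4]=3
(1, 5): arr[1]=11 > arr[5]=6
(2, 3): arr[2]=8 > arr[3]=7
(2, 4): arr[2]=8 > arr[4]=3
(2, 5): arr[2]=8 > arr[5]=6
(3, 4): arr[3]=7 > arr[4]=3
(3, 5): arr[3]=7 > arr[5]=6

Total inversions: 10

The array has 10 inversion(s): (0,4), (1,2), (1,3), (1,4), (1,5), (2,3), (2,4), (2,5), (3,4), (3,5). Each pair (i,j) satisfies i < j and arr[i] > arr[j].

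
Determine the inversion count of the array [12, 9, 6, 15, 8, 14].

Finding inversions in [12, 9, 6, 15, 8, 14]:

(0, 1): arr[0]=12 > arr[1]=9
(0, 2): arr[0]=12 > arr[2]=6
(0, 4): arr[0]=12 > arr[4]=8
(1, 2): arr[1]=9 > arr[2]=6
(1, 4): arr[1]=9 > arr[4]=8
(3, 4): arr[3]=15 > arr[4]=8
(3, 5): arr[3]=15 > arr[5]=14

Total inversions: 7

The array has 7 inversion(s): (0,1), (0,2), (0,4), (1,2), (1,4), (3,4), (3,5). Each pair (i,j) satisfies i < j and arr[i] > arr[j].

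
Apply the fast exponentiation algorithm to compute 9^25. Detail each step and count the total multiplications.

Computing 9^25 by squaring (build up from 9^1; each line after the first costs one multiplication):

9^1 = 9
9^2 = (9^1)^2 = 9^2 = 81
9^3 = 9 * 9^2 = 9 * 81 = 729
9^6 = (9^3)^2 = 729^2 = 531441
9^12 = (9^6)^2 = 531441^2 = 282429536481
9^24 = (9^12)^2 = 282429536481^2 = 79766443076872509863361
9^25 = 9 * 9^24 = 9 * 79766443076872509863361 = 717897987691852588770249

Result: 717897987691852588770249
Multiplications needed: 6 (6 lines after 9^1)

9^25 = 717897987691852588770249. Using exponentiation by squaring, this requires 6 multiplications. The key idea: if the exponent is even, square the half-power; if odd, multiply by the base once.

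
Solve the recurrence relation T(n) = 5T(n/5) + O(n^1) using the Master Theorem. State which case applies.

Master Theorem for T(n) = 5T(n/5) + O(n^1):

a = 5, b = 5, c = 1
log_b(a) = log_5(5) = 1.0000

Case 2: c = 1 = log_5(5) = 1.0000
T(n) = O(n^1 log n) = O(n log n)

For T(n) = 5T(n/5) + O(n^1): log_5(5) = 1.0000. This is Case 2 of the Master Theorem (c = log_b(a), equal work at all levels), giving O(n log n).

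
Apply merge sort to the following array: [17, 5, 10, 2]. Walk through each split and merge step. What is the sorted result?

Merge sort trace:

Split: [17, 5, 10, 2] -> [17, 5] and [10, 2]
  Split: [17, 5] -> [17] and [5]
  Merge: [17] + [5] -> [5, 17]
  Split: [10, 2] -> [10] and [2]
  Merge: [10] + [2] -> [2, 10]
Merge: [5, 17] + [2, 10] -> [2, 5, 10, 17]

Final sorted array: [2, 5, 10, 17]

The merge sort proceeds by recursively splitting the array and merging sorted halves.
After all merges, the sorted array is [2, 5, 10, 17].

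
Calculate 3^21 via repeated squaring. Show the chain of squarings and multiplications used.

Computing 3^21 by squaring (build up from 3^1; each line after the first costs one multiplication):

3^1 = 3
3^2 = (3^1)^2 = 3^2 = 9
3^4 = (3^2)^2 = 9^2 = 81
3^5 = 3 * 3^4 = 3 * 81 = 243
3^10 = (3^5)^2 = 243^2 = 59049
3^20 = (3^10)^2 = 59049^2 = 3486784401
3^21 = 3 * 3^20 = 3 * 3486784401 = 10460353203

Result: 10460353203
Multiplications needed: 6 (6 lines after 3^1)

3^21 = 10460353203. Using exponentiation by squaring, this requires 6 multiplications. The key idea: if the exponent is even, square the half-power; if odd, multiply by the base once.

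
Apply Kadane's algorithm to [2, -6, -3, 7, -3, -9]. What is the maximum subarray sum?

Using Kadane's algorithm on [2, -6, -3, 7, -3, -9]:

Scanning through the array:
Position 1 (value -6): max_ending_here = -4, max_so_far = 2
Position 2 (value -3): max_ending_here = -3, max_so_far = 2
Position 3 (value 7): max_ending_here = 7, max_so_far = 7
Position 4 (value -3): max_ending_here = 4, max_so_far = 7
Position 5 (value -9): max_ending_here = -5, max_so_far = 7

Maximum subarray: [7]
Maximum sum: 7

The maximum subarray is [7] with sum 7. This subarray runs from index 3 to index 3.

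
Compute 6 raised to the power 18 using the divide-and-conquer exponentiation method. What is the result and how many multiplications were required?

Computing 6^18 by squaring (build up from 6^1; each line after the first costs one multiplication):

6^1 = 6
6^2 = (6^1)^2 = 6^2 = 36
6^4 = (6^2)^2 = 36^2 = 1296
6^8 = (6^4)^2 = 1296^2 = 1679616
6^9 = 6 * 6^8 = 6 * 1679616 = 10077696
6^18 = (6^9)^2 = 10077696^2 = 101559956668416

Result: 101559956668416
Multiplications needed: 5 (5 lines after 6^1)

6^18 = 101559956668416. Using exponentiation by squaring, this requires 5 multiplications. The key idea: if the exponent is even, square the half-power; if odd, multiply by the base once.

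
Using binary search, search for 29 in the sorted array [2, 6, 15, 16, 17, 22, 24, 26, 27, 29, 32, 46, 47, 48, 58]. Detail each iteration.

Binary search for 29 in [2, 6, 15, 16, 17, 22, 24, 26, 27, 29, 32, 46, 47, 48, 58]:

lo=0, hi=14, mid=7, arr[mid]=26 -> 26 < 29, search right half
lo=8, hi=14, mid=11, arr[mid]=46 -> 46 > 29, search left half
lo=8, hi=10, mid=9, arr[mid]=29 -> Found target at index 9!

Binary search finds 29 at index 9 after 3 comparisons. The search repeatedly halves the search space by comparing with the middle element.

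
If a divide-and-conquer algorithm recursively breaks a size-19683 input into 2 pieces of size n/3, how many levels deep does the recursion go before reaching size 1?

For divide and conquer with division factor 3:

Problem sizes at each level:
Level 0: 19683
Level 1: 6561
Level 2: 2187
Level 3: 729
Level 4: 243
Level 5: 81
Level 6: 27
Level 7: 9
Level 8: 3
Level 9: 1

The root is level 0 and the size-1 base case is level 9 (the tree spans levels 0 through 9, i.e. 10 levels counting the root), so the depth is the number of divisions: log_3(19683) = 9

The recursion tree depth is log_3(19683) = 9. At each level, the problem size is divided by 3, so it takes 9 divisions to reduce to a base case of size 1. The algorithm makes 2 recursive calls at each level.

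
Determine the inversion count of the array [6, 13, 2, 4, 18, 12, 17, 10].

Finding inversions in [6, 13, 2, 4, 18, 12, 17, 10]:

(0, 2): arr[0]=6 > arr[2]=2
(0, 3): arr[0]=6 > arr[3]=4
(1, 2): arr[1]=13 > arr[2]=2
(1, 3): arr[1]=13 > arr[3]=4
(1, 5): arr[1]=13 > arr[5]=12
(1, 7): arr[1]=13 > arr[7]=10
(4, 5): arr[4]=18 > arr[5]=12
(4, 6): arr[4]=18 > arr[6]=17
(4, 7): arr[4]=18 > arr[7]=10
(5, 7): arr[5]=12 > arr[7]=10
(6, 7): arr[6]=17 > arr[7]=10

Total inversions: 11

The array has 11 inversion(s): (0,2), (0,3), (1,2), (1,3), (1,5), (1,7), (4,5), (4,6), (4,7), (5,7), (6,7). Each pair (i,j) satisfies i < j and arr[i] > arr[j].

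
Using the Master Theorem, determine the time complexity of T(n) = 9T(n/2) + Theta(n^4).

Master Theorem for T(n) = 9T(n/2) + O(n^4):

a = 9, b = 2, c = 4
log_b(a) = log_2(9) = 3.1699

Case 3: c = 4 > log_2(9) = 3.1699
T(n) = O(n^4) = O(n^4)

For T(n) = 9T(n/2) + O(n^4): log_2(9) = 3.1699. This is Case 3 of the Master Theorem (c > log_b(a), work dominated by root), giving O(n^4).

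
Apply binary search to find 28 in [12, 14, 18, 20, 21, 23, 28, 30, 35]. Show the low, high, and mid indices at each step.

Binary search for 28 in [12, 14, 18, 20, 21, 23, 28, 30, 35]:

lo=0, hi=8, mid=4, arr[mid]=21 -> 21 < 28, search right half
lo=5, hi=8, mid=6, arr[mid]=28 -> Found target at index 6!

Binary search finds 28 at index 6 after 2 comparisons. The search repeatedly halves the search space by comparing with the middle element.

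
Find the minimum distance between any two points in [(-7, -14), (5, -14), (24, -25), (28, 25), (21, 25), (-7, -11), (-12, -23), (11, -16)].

Computing all pairwise distances among 8 points:

d((-7, -14), (5, -14)) = 12.0
d((-7, -14), (24, -25)) = 32.8938
d((-7, -14), (28, 25)) = 52.4023
d((-7, -14), (21, 25)) = 48.0104
d((-7, -14), (-7, -11)) = 3.0 <-- minimum
d((-7, -14), (-12, -23)) = 10.2956
d((-7, -14), (11, -16)) = 18.1108
d((5, -14), (24, -25)) = 21.9545
d((5, -14), (28, 25)) = 45.2769
d((5, -14), (21, 25)) = 42.1545
d((5, -14), (-7, -11)) = 12.3693
d((5, -14), (-12, -23)) = 19.2354
d((5, -14), (11, -16)) = 6.3246
d((24, -25), (28, 25)) = 50.1597
d((24, -25), (21, 25)) = 50.0899
d((24, -25), (-7, -11)) = 34.0147
d((24, -25), (-12, -23)) = 36.0555
d((24, -25), (11, -16)) = 15.8114
d((28, 25), (21, 25)) = 7.0
d((28, 25), (-7, -11)) = 50.2096
d((28, 25), (-12, -23)) = 62.482
d((28, 25), (11, -16)) = 44.3847
d((21, 25), (-7, -11)) = 45.607
d((21, 25), (-12, -23)) = 58.2495
d((21, 25), (11, -16)) = 42.2019
d((-7, -11), (-12, -23)) = 13.0
d((-7, -11), (11, -16)) = 18.6815
d((-12, -23), (11, -16)) = 24.0416

Closest pair: (-7, -14) and (-7, -11) with distance 3.0

The closest pair is (-7, -14) and (-7, -11) with Euclidean distance 3.0. For 8 points, brute-force pairwise comparison is shown above. For large n, the divide-and-conquer algorithm (sort by x, recurse on halves, check the dividing strip) achieves O(n log n).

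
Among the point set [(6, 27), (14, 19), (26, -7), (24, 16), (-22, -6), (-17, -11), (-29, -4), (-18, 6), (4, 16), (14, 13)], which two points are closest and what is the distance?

Computing all pairwise distances among 10 points:

d((6, 27), (14, 19)) = 11.3137
d((6, 27), (26, -7)) = 39.4462
d((6, 27), (24, 16)) = 21.095
d((6, 27), (-22, -6)) = 43.2782
d((6, 27), (-17, -11)) = 44.4185
d((6, 27), (-29, -4)) = 46.7547
d((6, 27), (-18, 6)) = 31.8904
d((6, 27), (4, 16)) = 11.1803
d((6, 27), (14, 13)) = 16.1245
d((14, 19), (26, -7)) = 28.6356
d((14, 19), (24, 16)) = 10.4403
d((14, 19), (-22, -6)) = 43.8292
d((14, 19), (-17, -11)) = 43.1393
d((14, 19), (-29, -4)) = 48.7647
d((14, 19), (-18, 6)) = 34.5398
d((14, 19), (4, 16)) = 10.4403
d((14, 19), (14, 13)) = 6.0 <-- minimum
d((26, -7), (24, 16)) = 23.0868
d((26, -7), (-22, -6)) = 48.0104
d((26, -7), (-17, -11)) = 43.1856
d((26, -7), (-29, -4)) = 55.0818
d((26, -7), (-18, 6)) = 45.8803
d((26, -7), (4, 16)) = 31.8277
d((26, -7), (14, 13)) = 23.3238
d((24, 16), (-22, -6)) = 50.9902
d((24, 16), (-17, -11)) = 49.0918
d((24, 16), (-29, -4)) = 56.648
d((24, 16), (-18, 6)) = 43.1741
d((24, 16), (4, 16)) = 20.0
d((24, 16), (14, 13)) = 10.4403
d((-22, -6), (-17, -11)) = 7.0711
d((-22, -6), (-29, -4)) = 7.2801
d((-22, -6), (-18, 6)) = 12.6491
d((-22, -6), (4, 16)) = 34.0588
d((-22, -6), (14, 13)) = 40.7063
d((-17, -11), (-29, -4)) = 13.8924
d((-17, -11), (-18, 6)) = 17.0294
d((-17, -11), (4, 16)) = 34.2053
d((-17, -11), (14, 13)) = 39.2046
d((-29, -4), (-18, 6)) = 14.8661
d((-29, -4), (4, 16)) = 38.5876
d((-29, -4), (14, 13)) = 46.2385
d((-18, 6), (4, 16)) = 24.1661
d((-18, 6), (14, 13)) = 32.7567
d((4, 16), (14, 13)) = 10.4403

Closest pair: (14, 19) and (14, 13) with distance 6.0

The closest pair is (14, 19) and (14, 13) with Euclidean distance 6.0. For 10 points, brute-force pairwise comparison is shown above. For large n, the divide-and-conquer algorithm (sort by x, recurse on halves, check the dividing strip) achieves O(n log n).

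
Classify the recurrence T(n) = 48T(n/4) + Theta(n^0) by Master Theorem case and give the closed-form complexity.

Master Theorem for T(n) = 48T(n/4) + O(n^0):

a = 48, b = 4, c = 0
log_b(a) = log_4(48) = 2.7925

Case 1: c = 0 < log_4(48) = 2.7925
T(n) = O(n^(log_4 48))

For T(n) = 48T(n/4) + O(n^0): log_4(48) = 2.7925. This is Case 1 of the Master Theorem (c < log_b(a), work dominated by leaves), giving O(n^(log_4 48)).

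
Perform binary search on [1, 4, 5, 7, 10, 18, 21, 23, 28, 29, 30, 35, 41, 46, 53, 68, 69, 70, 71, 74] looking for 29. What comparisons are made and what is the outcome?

Binary search for 29 in [1, 4, 5, 7, 10, 18, 21, 23, 28, 29, 30, 35, 41, 46, 53, 68, 69, 70, 71, 74]:

lo=0, hi=19, mid=9, arr[mid]=29 -> Found target at index 9!

Binary search finds 29 at index 9 after 1 comparisons. The search repeatedly halves the search space by comparing with the middle element.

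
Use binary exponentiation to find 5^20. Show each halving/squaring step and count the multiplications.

Computing 5^20 by squaring (build up from 5^1; each line after the first costs one multiplication):

5^1 = 5
5^2 = (5^1)^2 = 5^2 = 25
5^4 = (5^2)^2 = 25^2 = 625
5^5 = 5 * 5^4 = 5 * 625 = 3125
5^10 = (5^5)^2 = 3125^2 = 9765625
5^20 = (5^10)^2 = 9765625^2 = 95367431640625

Result: 95367431640625
Multiplications needed: 5 (5 lines after 5^1)

5^20 = 95367431640625. Using exponentiation by squaring, this requires 5 multiplications. The key idea: if the exponent is even, square the half-power; if odd, multiply by the base once.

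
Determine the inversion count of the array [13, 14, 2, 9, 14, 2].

Finding inversions in [13, 14, 2, 9, 14, 2]:

(0, 2): arr[0]=13 > arr[2]=2
(0, 3): arr[0]=13 > arr[3]=9
(0, 5): arr[0]=13 > arr[5]=2
(1, 2): arr[1]=14 > arr[2]=2
(1, 3): arr[1]=14 > arr[3]=9
(1, 5): arr[1]=14 > arr[5]=2
(3, 5): arr[3]=9 > arr[5]=2
(4, 5): arr[4]=14 > arr[5]=2

Total inversions: 8

The array has 8 inversion(s): (0,2), (0,3), (0,5), (1,2), (1,3), (1,5), (3,5), (4,5). Each pair (i,j) satisfies i < j and arr[i] > arr[j].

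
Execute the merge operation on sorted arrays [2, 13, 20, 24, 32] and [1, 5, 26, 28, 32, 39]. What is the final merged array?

Merging process:

Compare 2 vs 1: take 1 from right. Merged: [1]
Compare 2 vs 5: take 2 from left. Merged: [1, 2]
Compare 13 vs 5: take 5 from right. Merged: [1, 2, 5]
Compare 13 vs 26: take 13 from left. Merged: [1, 2, 5, 13]
Compare 20 vs 26: take 20 from left. Merged: [1, 2, 5, 13, 20]
Compare 24 vs 26: take 24 from left. Merged: [1, 2, 5, 13, 20, 24]
Compare 32 vs 26: take 26 from right. Merged: [1, 2, 5, 13, 20, 24, 26]
Compare 32 vs 28: take 28 from right. Merged: [1, 2, 5, 13, 20, 24, 26, 28]
Compare 32 vs 32: take 32 from left. Merged: [1, 2, 5, 13, 20, 24, 26, 28, 32]
Append remaining from right: [32, 39]. Merged: [1, 2, 5, 13, 20, 24, 26, 28, 32, 32, 39]

Final merged array: [1, 2, 5, 13, 20, 24, 26, 28, 32, 32, 39]
Total comparisons: 9

The merged array is [1, 2, 5, 13, 20, 24, 26, 28, 32, 32, 39], requiring 9 comparisons. The merge step runs in O(n) time where n is the total number of elements.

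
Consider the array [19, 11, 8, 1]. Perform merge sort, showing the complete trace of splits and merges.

Merge sort trace:

Split: [19, 11, 8, 1] -> [19, 11] and [8, 1]
  Split: [19, 11] -> [19] and [11]
  Merge: [19] + [11] -> [11, 19]
  Split: [8, 1] -> [8] and [1]
  Merge: [8] + [1] -> [1, 8]
Merge: [11, 19] + [1, 8] -> [1, 8, 11, 19]

Final sorted array: [1, 8, 11, 19]

The merge sort proceeds by recursively splitting the array and merging sorted halves.
After all merges, the sorted array is [1, 8, 11, 19].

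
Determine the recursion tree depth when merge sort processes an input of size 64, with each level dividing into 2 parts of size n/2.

For divide and conquer with division factor 2:

Problem sizes at each level:
Level 0: 64
Level 1: 32
Level 2: 16
Level 3: 8
Level 4: 4
Level 5: 2
Level 6: 1

The root is level 0 and the size-1 base case is level 6 (the tree spans levels 0 through 6, i.e. 7 levels counting the root), so the depth is the number of divisions: log_2(64) = 6

The recursion tree depth is log_2(64) = 6. At each level, the problem size is divided by 2, so it takes 6 divisions to reduce to a base case of size 1. The algorithm makes 2 recursive calls at each level.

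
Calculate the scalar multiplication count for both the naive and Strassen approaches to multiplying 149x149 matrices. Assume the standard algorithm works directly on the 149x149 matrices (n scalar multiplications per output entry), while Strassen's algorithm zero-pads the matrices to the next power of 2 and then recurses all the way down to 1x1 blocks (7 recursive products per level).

Matrix multiplication for 149x149 matrices:

Strassen's algorithm requires power-of-2 dimensions. Pad 149x149 to 256x256 (next power of 2).

Standard algorithm: 149^3 = 3307949 multiplications
Strassen's algorithm: 7^(log2(256)) = 7^8 = 5764801 multiplications
Difference: 3307949 - 5764801 = -2456852 (Strassen uses MORE here due to padding overhead — for small or just-over-power-of-2 n, padding can outweigh the per-level savings)

Standard: 3307949 multiplications (149^3). Strassen: 5764801 multiplications (7^8, after padding to 256x256). Strassen reduces 8 recursive multiplications to 7 at each level.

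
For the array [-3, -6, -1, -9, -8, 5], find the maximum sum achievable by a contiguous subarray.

Using Kadane's algorithm on [-3, -6, -1, -9, -8, 5]:

Scanning through the array:
Position 1 (value -6): max_ending_here = -6, max_so_far = -3
Position 2 (value -1): max_ending_here = -1, max_so_far = -1
Position 3 (value -9): max_ending_here = -9, max_so_far = -1
Position 4 (value -8): max_ending_here = -8, max_so_far = -1
Position 5 (value 5): max_ending_here = 5, max_so_far = 5

Maximum subarray: [5]
Maximum sum: 5

The maximum subarray is [5] with sum 5. This subarray runs from index 5 to index 5.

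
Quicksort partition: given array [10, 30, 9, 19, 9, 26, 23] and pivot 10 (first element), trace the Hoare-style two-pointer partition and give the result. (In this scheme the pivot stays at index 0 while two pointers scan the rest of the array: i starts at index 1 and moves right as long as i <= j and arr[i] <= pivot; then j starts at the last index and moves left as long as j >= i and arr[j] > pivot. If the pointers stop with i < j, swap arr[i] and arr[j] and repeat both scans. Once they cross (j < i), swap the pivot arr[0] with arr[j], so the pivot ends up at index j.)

Hoare-style two-pointer partition with pivot = 10:

Initial array: [10, 30, 9, 19, 9, 26, 23]

Pointers start at i = 1, j = 6.
i stops at index 1 (arr[1]=30 > 10), j stops at index 4 (arr[4]=9 <= 10): swap arr[1] and arr[4], array becomes [10, 9, 9, 19, 30, 26, 23]
i ends at 3, j ends at 2: the pointers have crossed (j < i), so scanning stops.

Swap pivot arr[0] with arr[2] to place pivot at position 2: [9, 9, 10, 19, 30, 26, 23]
Pivot position: 2

After partitioning with pivot 10, the array becomes [9, 9, 10, 19, 30, 26, 23]. The pivot is placed at index 2. All elements to the left of the pivot are <= 10, and all elements to the right are > 10.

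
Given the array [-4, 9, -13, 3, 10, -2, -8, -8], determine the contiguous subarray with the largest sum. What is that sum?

Using Kadane's algorithm on [-4, 9, -13, 3, 10, -2, -8, -8]:

Scanning through the array:
Position 1 (value 9): max_ending_here = 9, max_so_far = 9
Position 2 (value -13): max_ending_here = -4, max_so_far = 9
Position 3 (value 3): max_ending_here = 3, max_so_far = 9
Position 4 (value 10): max_ending_here = 13, max_so_far = 13
Position 5 (value -2): max_ending_here = 11, max_so_far = 13
Position 6 (value -8): max_ending_here = 3, max_so_far = 13
Position 7 (value -8): max_ending_here = -5, max_so_far = 13

Maximum subarray: [3, 10]
Maximum sum: 13

The maximum subarray is [3, 10] with sum 13. This subarray runs from index 3 to index 4.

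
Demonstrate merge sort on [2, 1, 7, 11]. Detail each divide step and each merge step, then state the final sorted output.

Merge sort trace:

Split: [2, 1, 7, 11] -> [2, 1] and [7, 11]
  Split: [2, 1] -> [2] and [1]
  Merge: [2] + [1] -> [1, 2]
  Split: [7, 11] -> [7] and [11]
  Merge: [7] + [11] -> [7, 11]
Merge: [1, 2] + [7, 11] -> [1, 2, 7, 11]

Final sorted array: [1, 2, 7, 11]

The merge sort proceeds by recursively splitting the array and merging sorted halves.
After all merges, the sorted array is [1, 2, 7, 11].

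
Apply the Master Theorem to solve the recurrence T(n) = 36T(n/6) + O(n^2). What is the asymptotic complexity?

Master Theorem for T(n) = 36T(n/6) + O(n^2):

a = 36, b = 6, c = 2
log_b(a) = log_6(36) = 2.0000

Case 2: c = 2 = log_6(36) = 2.0000
T(n) = O(n^2 log n) = O(n^2 log n)

For T(n) = 36T(n/6) + O(n^2): log_6(36) = 2.0000. This is Case 2 of the Master Theorem (c = log_b(a), equal work at all levels), giving O(n^2 log n).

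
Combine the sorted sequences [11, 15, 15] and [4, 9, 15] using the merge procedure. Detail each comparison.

Merging process:

Compare 11 vs 4: take 4 from right. Merged: [4]
Compare 11 vs 9: take 9 from right. Merged: [4, 9]
Compare 11 vs 15: take 11 from left. Merged: [4, 9, 11]
Compare 15 vs 15: take 15 from left. Merged: [4, 9, 11, 15]
Compare 15 vs 15: take 15 from left. Merged: [4, 9, 11, 15, 15]
Append remaining from right: [15]. Merged: [4, 9, 11, 15, 15, 15]

Final merged array: [4, 9, 11, 15, 15, 15]
Total comparisons: 5

The merged array is [4, 9, 11, 15, 15, 15], requiring 5 comparisons. The merge step runs in O(n) time where n is the total number of elements.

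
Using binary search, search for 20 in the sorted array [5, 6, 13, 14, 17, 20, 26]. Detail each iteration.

Binary search for 20 in [5, 6, 13, 14, 17, 20, 26]:

lo=0, hi=6, mid=3, arr[mid]=14 -> 14 < 20, search right half
lo=4, hi=6, mid=5, arr[mid]=20 -> Found target at index 5!

Binary search finds 20 at index 5 after 2 comparisons. The search repeatedly halves the search space by comparing with the middle element.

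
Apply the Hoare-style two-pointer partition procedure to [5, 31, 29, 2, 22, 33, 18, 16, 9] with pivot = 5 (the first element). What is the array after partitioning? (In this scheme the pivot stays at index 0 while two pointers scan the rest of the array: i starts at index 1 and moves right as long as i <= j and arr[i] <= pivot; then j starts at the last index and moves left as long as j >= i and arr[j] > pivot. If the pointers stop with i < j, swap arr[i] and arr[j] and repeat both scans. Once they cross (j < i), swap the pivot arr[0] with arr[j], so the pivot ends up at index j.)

Hoare-style two-pointer partition with pivot = 5:

Initial array: [5, 31, 29, 2, 22, 33, 18, 16, 9]

Pointers start at i = 1, j = 8.
i stops at index 1 (arr[1]=31 > 5), j stops at index 3 (arr[3]=2 <= 5): swap arr[1] and arr[3], array becomes [5, 2, 29, 31, 22, 33, 18, 16, 9]
i ends at 2, j ends at 1: the pointers have crossed (j < i), so scanning stops.

Swap pivot arr[0] with arr[1] to place pivot at position 1: [2, 5, 29, 31, 22, 33, 18, 16, 9]
Pivot position: 1

After partitioning with pivot 5, the array becomes [2, 5, 29, 31, 22, 33, 18, 16, 9]. The pivot is placed at index 1. All elements to the left of the pivot are <= 5, and all elements to the right are > 5.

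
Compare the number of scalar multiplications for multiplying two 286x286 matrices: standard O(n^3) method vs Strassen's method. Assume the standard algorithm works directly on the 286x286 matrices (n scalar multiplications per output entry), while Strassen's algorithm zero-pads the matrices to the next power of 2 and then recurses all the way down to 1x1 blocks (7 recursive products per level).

Matrix multiplication for 286x286 matrices:

Strassen's algorithm requires power-of-2 dimensions. Pad 286x286 to 512x512 (next power of 2).

Standard algorithm: 286^3 = 23393656 multiplications
Strassen's algorithm: 7^(log2(512)) = 7^9 = 40353607 multiplications
Difference: 23393656 - 40353607 = -16959951 (Strassen uses MORE here due to padding overhead — for small or just-over-power-of-2 n, padding can outweigh the per-level savings)

Standard: 23393656 multiplications (286^3). Strassen: 40353607 multiplications (7^9, after padding to 512x512). Strassen reduces 8 recursive multiplications to 7 at each level.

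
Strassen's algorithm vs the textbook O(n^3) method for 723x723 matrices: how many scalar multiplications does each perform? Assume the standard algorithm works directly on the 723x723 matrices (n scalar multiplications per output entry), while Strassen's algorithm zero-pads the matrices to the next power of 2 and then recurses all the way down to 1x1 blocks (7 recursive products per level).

Matrix multiplication for 723x723 matrices:

Strassen's algorithm requires power-of-2 dimensions. Pad 723x723 to 1024x1024 (next power of 2).

Standard algorithm: 723^3 = 377933067 multiplications
Strassen's algorithm: 7^(log2(1024)) = 7^10 = 282475249 multiplications
Savings: 377933067 - 282475249 = 95457818 multiplications

Standard: 377933067 multiplications (723^3). Strassen: 282475249 multiplications (7^10, after padding to 1024x1024). Strassen reduces 8 recursive multiplications to 7 at each level.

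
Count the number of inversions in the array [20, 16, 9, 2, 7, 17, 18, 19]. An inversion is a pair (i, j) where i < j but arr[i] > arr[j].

Finding inversions in [20, 16, 9, 2, 7, 17, 18, 19]:

(0, 1): arr[0]=20 > arr[1]=16
(0, 2): arr[0]=20 > arr[2]=9
(0, 3): arr[0]=20 > arr[3]=2
(0, 4): arr[0]=20 > arr[4]=7
(0, 5): arr[0]=20 > arr[5]=17
(0, 6): arr[0]=20 > arr[6]=18
(0, 7): arr[0]=20 > arr[7]=19
(1, 2): arr[1]=16 > arr[2]=9
(1, 3): arr[1]=16 > arr[3]=2
(1, 4): arr[1]=16 > arr[4]=7
(2, 3): arr[2]=9 > arr[3]=2
(2, 4): arr[2]=9 > arr[4]=7

Total inversions: 12

The array has 12 inversion(s): (0,1), (0,2), (0,3), (0,4), (0,5), (0,6), (0,7), (1,2), (1,3), (1,4), (2,3), (2,4). Each pair (i,j) satisfies i < j and arr[i] > arr[j].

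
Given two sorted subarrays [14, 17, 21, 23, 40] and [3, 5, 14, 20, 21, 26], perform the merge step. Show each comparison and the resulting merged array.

Merging process:

Compare 14 vs 3: take 3 from right. Merged: [3]
Compare 14 vs 5: take 5 from right. Merged: [3, 5]
Compare 14 vs 14: take 14 from left. Merged: [3, 5, 14]
Compare 17 vs 14: take 14 from right. Merged: [3, 5, 14, 14]
Compare 17 vs 20: take 17 from left. Merged: [3, 5, 14, 14, 17]
Compare 21 vs 20: take 20 from right. Merged: [3, 5, 14, 14, 17, 20]
Compare 21 vs 21: take 21 from left. Merged: [3, 5, 14, 14, 17, 20, 21]
Compare 23 vs 21: take 21 from right. Merged: [3, 5, 14, 14, 17, 20, 21, 21]
Compare 23 vs 26: take 23 from left. Merged: [3, 5, 14, 14, 17, 20, 21, 21, 23]
Compare 40 vs 26: take 26 from right. Merged: [3, 5, 14, 14, 17, 20, 21, 21, 23, 26]
Append remaining from left: [40]. Merged: [3, 5, 14, 14, 17, 20, 21, 21, 23, 26, 40]

Final merged array: [3, 5, 14, 14, 17, 20, 21, 21, 23, 26, 40]
Total comparisons: 10

The merged array is [3, 5, 14, 14, 17, 20, 21, 21, 23, 26, 40], requiring 10 comparisons. The merge step runs in O(n) time where n is the total number of elements.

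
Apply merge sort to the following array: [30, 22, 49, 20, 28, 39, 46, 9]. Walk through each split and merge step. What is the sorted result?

Merge sort trace:

Split: [30, 22, 49, 20, 28, 39, 46, 9] -> [30, 22, 49, 20] and [28, 39, 46, 9]
  Split: [30, 22, 49, 20] -> [30, 22] and [49, 20]
    Split: [30, 22] -> [30] and [22]
    Merge: [30] + [22] -> [22, 30]
    Split: [49, 20] -> [49] and [20]
    Merge: [49] + [20] -> [20, 49]
  Merge: [22, 30] + [20, 49] -> [20, 22, 30, 49]
  Split: [28, 39, 46, 9] -> [28, 39] and [46, 9]
    Split: [28, 39] -> [28] and [39]
    Merge: [28] + [39] -> [28, 39]
    Split: [46, 9] -> [46] and [9]
    Merge: [46] + [9] -> [9, 46]
  Merge: [28, 39] + [9, 46] -> [9, 28, 39, 46]
Merge: [20, 22, 30, 49] + [9, 28, 39, 46] -> [9, 20, 22, 28, 30, 39, 46, 49]

Final sorted array: [9, 20, 22, 28, 30, 39, 46, 49]

The merge sort proceeds by recursively splitting the array and merging sorted halves.
After all merges, the sorted array is [9, 20, 22, 28, 30, 39, 46, 49].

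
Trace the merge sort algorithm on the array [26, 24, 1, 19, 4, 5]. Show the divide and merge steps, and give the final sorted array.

Merge sort trace:

Split: [26, 24, 1, 19, 4, 5] -> [26, 24, 1] and [19, 4, 5]
  Split: [26, 24, 1] -> [26] and [24, 1]
    Split: [24, 1] -> [24] and [1]
    Merge: [24] + [1] -> [1, 24]
  Merge: [26] + [1, 24] -> [1, 24, 26]
  Split: [19, 4, 5] -> [19] and [4, 5]
    Split: [4, 5] -> [4] and [5]
    Merge: [4] + [5] -> [4, 5]
  Merge: [19] + [4, 5] -> [4, 5, 19]
Merge: [1, 24, 26] + [4, 5, 19] -> [1, 4, 5, 19, 24, 26]

Final sorted array: [1, 4, 5, 19, 24, 26]

The merge sort proceeds by recursively splitting the array and merging sorted halves.
After all merges, the sorted array is [1, 4, 5, 19, 24, 26].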